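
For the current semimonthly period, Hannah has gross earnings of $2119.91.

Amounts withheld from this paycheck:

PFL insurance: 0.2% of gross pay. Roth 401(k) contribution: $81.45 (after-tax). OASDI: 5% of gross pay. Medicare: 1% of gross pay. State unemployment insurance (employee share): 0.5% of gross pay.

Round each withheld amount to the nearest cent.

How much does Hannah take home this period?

Medicare: $2119.91 × 0.01 = $21.20
OASDI: $2119.91 × 0.05 = $106.00
State unemployment insurance (employee share): $2119.91 × 0.005 = $10.60
PFL insurance: $2119.91 × 0.002 = $4.24
Roth 401(k) contribution: $81.45
Total deductions = $21.20 + $106.00 + $10.60 + $4.24 + $81.45 = $223.49
Net pay = $2119.91 − $223.49 = $1896.42

$1896.42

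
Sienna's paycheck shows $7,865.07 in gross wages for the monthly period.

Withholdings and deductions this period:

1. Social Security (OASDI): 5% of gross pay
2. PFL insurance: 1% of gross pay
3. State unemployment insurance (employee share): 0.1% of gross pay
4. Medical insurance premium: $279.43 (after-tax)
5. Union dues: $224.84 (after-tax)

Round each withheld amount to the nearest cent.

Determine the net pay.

State unemployment insurance (employee share): $7,865.07 × 0.001 = $7.87
PFL insurance: $7,865.07 × 0.01 = $78.65
Social Security (OASDI): $7,865.07 × 0.05 = $393.25
Union dues: $224.84
Medical insurance premium: $279.43
Total deductions = $7.87 + $78.65 + $393.25 + $224.84 + $279.43 = $984.04
Net pay = $7,865.07 − $984.04 = $6,881.03

$6,881.03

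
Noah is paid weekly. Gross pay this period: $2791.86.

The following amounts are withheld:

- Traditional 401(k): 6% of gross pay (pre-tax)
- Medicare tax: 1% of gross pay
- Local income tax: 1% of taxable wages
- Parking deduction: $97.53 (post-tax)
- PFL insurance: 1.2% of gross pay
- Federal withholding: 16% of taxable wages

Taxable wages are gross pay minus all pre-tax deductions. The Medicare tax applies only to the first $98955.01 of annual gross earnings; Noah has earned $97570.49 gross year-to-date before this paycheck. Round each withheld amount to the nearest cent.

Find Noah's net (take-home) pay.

Traditional 401(k): $2791.86 × 0.06 = $167.51
Taxable wages = $2791.86 − $167.51 = $2624.35
Federal withholding: $2624.35 × 0.16 = $419.90
Local income tax: $2624.35 × 0.01 = $26.24
PFL insurance: $2791.86 × 0.012 = $33.50
Medicare tax: only $98955.01 − $97570.49 = $1384.52 of this check is subject → $1384.52 × 0.01 = $13.85
Parking deduction: $97.53
Total deductions = $167.51 + $419.90 + $26.24 + $33.50 + $13.85 + $97.53 = $758.53
Net pay = $2791.86 − $758.53 = $2033.33

$2033.33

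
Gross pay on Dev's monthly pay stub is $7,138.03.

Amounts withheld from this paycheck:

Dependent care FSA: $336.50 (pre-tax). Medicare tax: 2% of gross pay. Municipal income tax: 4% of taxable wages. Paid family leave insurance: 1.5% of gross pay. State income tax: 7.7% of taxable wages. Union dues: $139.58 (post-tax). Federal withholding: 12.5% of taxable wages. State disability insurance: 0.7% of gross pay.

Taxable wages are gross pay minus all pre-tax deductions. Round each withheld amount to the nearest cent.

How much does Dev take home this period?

$4,716.18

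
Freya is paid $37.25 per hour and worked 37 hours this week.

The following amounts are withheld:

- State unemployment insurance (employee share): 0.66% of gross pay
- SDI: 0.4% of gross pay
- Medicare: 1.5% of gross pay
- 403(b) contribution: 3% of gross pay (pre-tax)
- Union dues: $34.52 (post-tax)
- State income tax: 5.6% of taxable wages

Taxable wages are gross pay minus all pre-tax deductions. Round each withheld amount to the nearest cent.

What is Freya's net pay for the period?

$1,192.23

Gross pay: 37 × $37.25 = $1,378.25
403(b) contribution: $1,378.25 × 0.03 = $41.35
Taxable wages = $1,378.25 − $41.35 = $1,336.90
State income tax: $1,336.90 × 0.056 = $74.87
Medicare: $1,378.25 × 0.015 = $20.67
SDI: $1,378.25 × 0.004 = $5.51
State unemployment insurance (employee share): $1,378.25 × 0.0066 = $9.10
Union dues: $34.52
Total deductions = $41.35 + $74.87 + $20.67 + $5.51 + $9.10 + $34.52 = $186.02
Net pay = $1,378.25 − $186.02 = $1,192.23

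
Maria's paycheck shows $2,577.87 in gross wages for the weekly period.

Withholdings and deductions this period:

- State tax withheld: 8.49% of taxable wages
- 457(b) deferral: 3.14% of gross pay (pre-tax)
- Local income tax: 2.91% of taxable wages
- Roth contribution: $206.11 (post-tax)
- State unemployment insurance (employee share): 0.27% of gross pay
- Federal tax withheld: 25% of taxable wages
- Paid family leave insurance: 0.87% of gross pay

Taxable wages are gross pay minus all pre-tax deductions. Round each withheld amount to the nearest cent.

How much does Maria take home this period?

$1,352.54

457(b) deferral: $2,577.87 × 0.0314 = $80.95
Taxable wages = $2,577.87 − $80.95 = $2,496.92
State tax withheld: $2,496.92 × 0.0849 = $211.99
Local income tax: $2,496.92 × 0.0291 = $72.66
Federal tax withheld: $2,496.92 × 0.25 = $624.23
State unemployment insurance (employee share): $2,577.87 × 0.0027 = $6.96
Paid family leave insurance: $2,577.87 × 0.0087 = $22.43
Roth contribution: $206.11
Total deductions = $80.95 + $211.99 + $72.66 + $624.23 + $6.96 + $22.43 + $206.11 = $1,225.33
Net pay = $2,577.87 − $1,225.33 = $1,352.54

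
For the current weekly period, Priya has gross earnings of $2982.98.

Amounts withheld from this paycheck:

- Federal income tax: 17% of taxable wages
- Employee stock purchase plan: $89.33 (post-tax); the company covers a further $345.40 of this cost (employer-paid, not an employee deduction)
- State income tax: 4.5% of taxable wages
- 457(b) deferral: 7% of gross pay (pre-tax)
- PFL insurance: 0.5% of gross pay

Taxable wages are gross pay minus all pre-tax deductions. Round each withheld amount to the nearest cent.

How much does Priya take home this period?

$2073.48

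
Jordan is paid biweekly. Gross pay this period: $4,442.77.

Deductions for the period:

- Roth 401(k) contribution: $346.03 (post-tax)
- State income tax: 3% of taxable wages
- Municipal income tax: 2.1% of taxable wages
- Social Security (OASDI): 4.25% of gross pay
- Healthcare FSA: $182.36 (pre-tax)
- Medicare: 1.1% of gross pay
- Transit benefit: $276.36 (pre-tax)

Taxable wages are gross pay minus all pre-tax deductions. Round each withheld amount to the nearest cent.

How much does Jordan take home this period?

$3,197.14

Transit benefit: $276.36
Healthcare FSA: $182.36
Pre-tax total = $276.36 + $182.36 = $458.72
Taxable wages = $4,442.77 − $458.72 = $3,984.05
Municipal income tax: $3,984.05 × 0.021 = $83.67
State income tax: $3,984.05 × 0.03 = $119.52
Social Security (OASDI): $4,442.77 × 0.0425 = $188.82
Medicare: $4,442.77 × 0.011 = $48.87
Roth 401(k) contribution: $346.03
Total deductions = $276.36 + $182.36 + $83.67 + $119.52 + $188.82 + $48.87 + $346.03 = $1,245.63
Net pay = $4,442.77 − $1,245.63 = $3,197.14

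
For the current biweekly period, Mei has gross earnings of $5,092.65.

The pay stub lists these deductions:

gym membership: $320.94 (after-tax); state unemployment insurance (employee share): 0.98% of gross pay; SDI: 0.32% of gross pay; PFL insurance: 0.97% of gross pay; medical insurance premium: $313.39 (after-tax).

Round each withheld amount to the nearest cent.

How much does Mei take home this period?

State unemployment insurance (employee share): $5,092.65 × 0.0098 = $49.91
SDI: $5,092.65 × 0.0032 = $16.30
PFL insurance: $5,092.65 × 0.0097 = $49.40
Gym membership: $320.94
Medical insurance premium: $313.39
Total deductions = $49.91 + $16.30 + $49.40 + $320.94 + $313.39 = $749.94
Net pay = $5,092.65 − $749.94 = $4,342.71

$4,342.71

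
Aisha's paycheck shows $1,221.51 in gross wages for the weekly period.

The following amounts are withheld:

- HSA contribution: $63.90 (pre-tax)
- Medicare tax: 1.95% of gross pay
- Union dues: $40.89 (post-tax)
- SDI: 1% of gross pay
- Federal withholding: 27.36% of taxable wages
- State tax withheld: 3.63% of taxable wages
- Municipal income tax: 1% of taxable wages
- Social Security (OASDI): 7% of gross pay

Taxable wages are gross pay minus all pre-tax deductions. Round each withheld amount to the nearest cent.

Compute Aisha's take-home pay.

HSA contribution: $63.90
Taxable wages = $1,221.51 − $63.90 = $1,157.61
Federal withholding: $1,157.61 × 0.2736 = $316.72
Municipal income tax: $1,157.61 × 0.01 = $11.58
State tax withheld: $1,157.61 × 0.0363 = $42.02
SDI: $1,221.51 × 0.01 = $12.22
Social Security (OASDI): $1,221.51 × 0.07 = $85.51
Medicare tax: $1,221.51 × 0.0195 = $23.82
Union dues: $40.89
Total deductions = $63.90 + $316.72 + $11.58 + $42.02 + $12.22 + $85.51 + $23.82 + $40.89 = $596.66
Net pay = $1,221.51 − $596.66 = $624.85

$624.85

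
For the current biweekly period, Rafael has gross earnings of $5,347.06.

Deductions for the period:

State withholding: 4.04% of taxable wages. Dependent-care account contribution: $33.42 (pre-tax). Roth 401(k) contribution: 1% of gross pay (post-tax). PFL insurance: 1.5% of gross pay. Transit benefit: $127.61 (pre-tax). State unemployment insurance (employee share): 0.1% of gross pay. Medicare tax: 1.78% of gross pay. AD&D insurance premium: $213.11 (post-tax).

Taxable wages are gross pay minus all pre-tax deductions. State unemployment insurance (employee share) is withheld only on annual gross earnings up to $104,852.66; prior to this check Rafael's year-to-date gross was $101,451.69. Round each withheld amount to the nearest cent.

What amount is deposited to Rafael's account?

Dependent-care account contribution: $33.42
Transit benefit: $127.61
Pre-tax total = $33.42 + $127.61 = $161.03
Taxable wages = $5,347.06 − $161.03 = $5,186.03
State withholding: $5,186.03 × 0.0404 = $209.52
State unemployment insurance (employee share): only $104,852.66 − $101,451.69 = $3,400.97 of this check is subject → $3,400.97 × 0.001 = $3.40
PFL insurance: $5,347.06 × 0.015 = $80.21
Medicare tax: $5,347.06 × 0.0178 = $95.18
Roth 401(k) contribution: $5,347.06 × 0.01 = $53.47
AD&D insurance premium: $213.11
Total deductions = $33.42 + $127.61 + $209.52 + $3.40 + $80.21 + $95.18 + $53.47 + $213.11 = $815.92
Net pay = $5,347.06 − $815.92 = $4,531.14

$4,531.14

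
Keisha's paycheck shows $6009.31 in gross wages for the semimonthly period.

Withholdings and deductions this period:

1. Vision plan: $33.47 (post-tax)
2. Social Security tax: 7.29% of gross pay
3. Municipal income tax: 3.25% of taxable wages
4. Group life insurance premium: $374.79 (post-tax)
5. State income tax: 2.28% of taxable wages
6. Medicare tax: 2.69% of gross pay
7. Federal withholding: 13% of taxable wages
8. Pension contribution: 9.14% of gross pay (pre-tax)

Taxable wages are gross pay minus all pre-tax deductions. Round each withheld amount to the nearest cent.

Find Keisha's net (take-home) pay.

$3440.32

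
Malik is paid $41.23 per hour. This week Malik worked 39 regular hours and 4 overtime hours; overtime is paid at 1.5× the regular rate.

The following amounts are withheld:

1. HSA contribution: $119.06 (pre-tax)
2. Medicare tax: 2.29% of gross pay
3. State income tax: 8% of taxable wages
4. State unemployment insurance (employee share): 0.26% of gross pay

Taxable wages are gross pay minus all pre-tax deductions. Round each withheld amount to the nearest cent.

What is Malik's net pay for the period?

$1,550.08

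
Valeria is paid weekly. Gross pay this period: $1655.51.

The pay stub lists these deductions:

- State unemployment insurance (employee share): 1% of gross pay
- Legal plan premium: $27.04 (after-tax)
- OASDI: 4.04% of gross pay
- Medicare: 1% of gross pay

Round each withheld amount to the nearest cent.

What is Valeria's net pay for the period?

State unemployment insurance (employee share): $1655.51 × 0.01 = $16.56
OASDI: $1655.51 × 0.0404 = $66.88
Medicare: $1655.51 × 0.01 = $16.56
Legal plan premium: $27.04
Total deductions = $16.56 + $66.88 + $16.56 + $27.04 = $127.04
Net pay = $1655.51 − $127.04 = $1528.47

$1528.47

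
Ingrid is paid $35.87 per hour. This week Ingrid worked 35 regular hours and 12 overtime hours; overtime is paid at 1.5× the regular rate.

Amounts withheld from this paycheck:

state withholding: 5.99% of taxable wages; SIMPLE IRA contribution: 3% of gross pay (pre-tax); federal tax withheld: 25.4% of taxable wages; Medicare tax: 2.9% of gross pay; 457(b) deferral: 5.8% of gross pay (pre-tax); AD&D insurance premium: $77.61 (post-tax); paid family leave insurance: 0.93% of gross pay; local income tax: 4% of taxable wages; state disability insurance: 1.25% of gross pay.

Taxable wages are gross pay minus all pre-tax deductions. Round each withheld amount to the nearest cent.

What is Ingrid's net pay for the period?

$946.04

Regular pay: 35 × $35.87 = $1,255.45
Overtime pay: 12 × $35.87 × 1.5 = $645.66
Gross pay = $1,255.45 + $645.66 = $1,901.11
SIMPLE IRA contribution: $1,901.11 × 0.03 = $57.03
457(b) deferral: $1,901.11 × 0.058 = $110.26
Pre-tax total = $57.03 + $110.26 = $167.29
Taxable wages = $1,901.11 − $167.29 = $1,733.82
Local income tax: $1,733.82 × 0.04 = $69.35
State withholding: $1,733.82 × 0.0599 = $103.86
Federal tax withheld: $1,733.82 × 0.254 = $440.39
Paid family leave insurance: $1,901.11 × 0.0093 = $17.68
Medicare tax: $1,901.11 × 0.029 = $55.13
State disability insurance: $1,901.11 × 0.0125 = $23.76
AD&D insurance premium: $77.61
Total deductions = $57.03 + $110.26 + $69.35 + $103.86 + $440.39 + $17.68 + $55.13 + $23.76 + $77.61 = $955.07
Net pay = $1,901.11 − $955.07 = $946.04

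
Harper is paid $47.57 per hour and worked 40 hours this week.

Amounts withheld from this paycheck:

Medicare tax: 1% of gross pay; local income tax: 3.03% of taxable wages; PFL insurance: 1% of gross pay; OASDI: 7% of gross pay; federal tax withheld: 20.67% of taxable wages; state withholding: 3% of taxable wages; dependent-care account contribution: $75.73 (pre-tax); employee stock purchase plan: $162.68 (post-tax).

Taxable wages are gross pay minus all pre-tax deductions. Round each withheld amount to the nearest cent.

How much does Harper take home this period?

$1,005.30

Gross pay: 40 × $47.57 = $1,902.80
Dependent-care account contribution: $75.73
Taxable wages = $1,902.80 − $75.73 = $1,827.07
Local income tax: $1,827.07 × 0.0303 = $55.36
Federal tax withheld: $1,827.07 × 0.2067 = $377.66
State withholding: $1,827.07 × 0.03 = $54.81
OASDI: $1,902.80 × 0.07 = $133.20
PFL insurance: $1,902.80 × 0.01 = $19.03
Medicare tax: $1,902.80 × 0.01 = $19.03
Employee stock purchase plan: $162.68
Total deductions = $75.73 + $55.36 + $377.66 + $54.81 + $133.20 + $19.03 + $19.03 + $162.68 = $897.50
Net pay = $1,902.80 − $897.50 = $1,005.30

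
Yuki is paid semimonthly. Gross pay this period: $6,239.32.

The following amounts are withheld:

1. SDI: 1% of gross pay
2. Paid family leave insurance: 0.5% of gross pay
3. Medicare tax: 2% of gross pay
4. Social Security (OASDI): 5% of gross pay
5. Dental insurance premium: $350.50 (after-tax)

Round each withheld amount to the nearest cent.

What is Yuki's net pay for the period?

SDI: $6,239.32 × 0.01 = $62.39
Social Security (OASDI): $6,239.32 × 0.05 = $311.97
Paid family leave insurance: $6,239.32 × 0.005 = $31.20
Medicare tax: $6,239.32 × 0.02 = $124.79
Dental insurance premium: $350.50
Total deductions = $62.39 + $311.97 + $31.20 + $124.79 + $350.50 = $880.85
Net pay = $6,239.32 − $880.85 = $5,358.47

$5,358.47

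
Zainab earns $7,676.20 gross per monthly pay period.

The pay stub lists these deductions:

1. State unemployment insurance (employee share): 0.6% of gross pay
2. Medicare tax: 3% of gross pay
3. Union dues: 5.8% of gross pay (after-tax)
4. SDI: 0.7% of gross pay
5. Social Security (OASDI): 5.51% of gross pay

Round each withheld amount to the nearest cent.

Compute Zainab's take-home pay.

$6,477.94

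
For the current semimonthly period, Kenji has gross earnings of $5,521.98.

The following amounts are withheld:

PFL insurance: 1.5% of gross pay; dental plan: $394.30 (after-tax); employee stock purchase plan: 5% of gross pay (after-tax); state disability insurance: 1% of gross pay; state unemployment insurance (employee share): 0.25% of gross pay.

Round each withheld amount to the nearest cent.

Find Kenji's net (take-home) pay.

State disability insurance: $5,521.98 × 0.01 = $55.22
State unemployment insurance (employee share): $5,521.98 × 0.0025 = $13.80
PFL insurance: $5,521.98 × 0.015 = $82.83
Dental plan: $394.30
Employee stock purchase plan: $5,521.98 × 0.05 = $276.10
Total deductions = $55.22 + $13.80 + $82.83 + $394.30 + $276.10 = $822.25
Net pay = $5,521.98 − $822.25 = $4,699.73

$4,699.73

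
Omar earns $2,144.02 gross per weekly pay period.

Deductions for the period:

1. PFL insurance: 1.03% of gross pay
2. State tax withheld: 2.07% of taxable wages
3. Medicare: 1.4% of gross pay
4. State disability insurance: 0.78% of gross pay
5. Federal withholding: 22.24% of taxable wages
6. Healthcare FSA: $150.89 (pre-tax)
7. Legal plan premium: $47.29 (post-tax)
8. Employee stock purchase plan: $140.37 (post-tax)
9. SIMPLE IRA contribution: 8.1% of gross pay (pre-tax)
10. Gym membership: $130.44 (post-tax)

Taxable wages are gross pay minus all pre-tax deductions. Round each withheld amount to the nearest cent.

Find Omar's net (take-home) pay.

$990.23

Healthcare FSA: $150.89
SIMPLE IRA contribution: $2,144.02 × 0.081 = $173.67
Pre-tax total = $150.89 + $173.67 = $324.56
Taxable wages = $2,144.02 − $324.56 = $1,819.46
State tax withheld: $1,819.46 × 0.0207 = $37.66
Federal withholding: $1,819.46 × 0.2224 = $404.65
State disability insurance: $2,144.02 × 0.0078 = $16.72
PFL insurance: $2,144.02 × 0.0103 = $22.08
Medicare: $2,144.02 × 0.014 = $30.02
Legal plan premium: $47.29
Employee stock purchase plan: $140.37
Gym membership: $130.44
Total deductions = $150.89 + $173.67 + $37.66 + $404.65 + $16.72 + $22.08 + $30.02 + $47.29 + $140.37 + $130.44 = $1,153.79
Net pay = $2,144.02 − $1,153.79 = $990.23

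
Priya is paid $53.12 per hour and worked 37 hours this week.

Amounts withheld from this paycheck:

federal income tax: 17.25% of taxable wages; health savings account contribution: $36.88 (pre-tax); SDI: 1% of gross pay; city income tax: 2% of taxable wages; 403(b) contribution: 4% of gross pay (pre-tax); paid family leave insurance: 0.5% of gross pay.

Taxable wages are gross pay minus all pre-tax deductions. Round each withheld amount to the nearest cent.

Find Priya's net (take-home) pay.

$1,464.35

Gross pay: 37 × $53.12 = $1,965.44
403(b) contribution: $1,965.44 × 0.04 = $78.62
Health savings account contribution: $36.88
Pre-tax total = $78.62 + $36.88 = $115.50
Taxable wages = $1,965.44 − $115.50 = $1,849.94
City income tax: $1,849.94 × 0.02 = $37.00
Federal income tax: $1,849.94 × 0.1725 = $319.11
SDI: $1,965.44 × 0.01 = $19.65
Paid family leave insurance: $1,965.44 × 0.005 = $9.83
Total deductions = $78.62 + $36.88 + $37.00 + $319.11 + $19.65 + $9.83 = $501.09
Net pay = $1,965.44 − $501.09 = $1,464.35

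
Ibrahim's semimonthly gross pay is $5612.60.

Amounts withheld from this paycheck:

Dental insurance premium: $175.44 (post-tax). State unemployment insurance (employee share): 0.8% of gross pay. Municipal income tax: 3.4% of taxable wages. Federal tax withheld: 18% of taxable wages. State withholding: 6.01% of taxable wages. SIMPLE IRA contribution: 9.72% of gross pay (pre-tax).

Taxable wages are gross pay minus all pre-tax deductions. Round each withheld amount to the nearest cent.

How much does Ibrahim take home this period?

$3457.84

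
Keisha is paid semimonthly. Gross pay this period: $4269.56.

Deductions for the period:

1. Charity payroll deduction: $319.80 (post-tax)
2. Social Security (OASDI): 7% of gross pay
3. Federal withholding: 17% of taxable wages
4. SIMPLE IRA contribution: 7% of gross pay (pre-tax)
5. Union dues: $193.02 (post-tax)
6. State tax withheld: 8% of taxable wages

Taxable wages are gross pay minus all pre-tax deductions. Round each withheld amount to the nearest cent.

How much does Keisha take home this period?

SIMPLE IRA contribution: $4269.56 × 0.07 = $298.87
Taxable wages = $4269.56 − $298.87 = $3970.69
Federal withholding: $3970.69 × 0.17 = $675.02
State tax withheld: $3970.69 × 0.08 = $317.66
Social Security (OASDI): $4269.56 × 0.07 = $298.87
Union dues: $193.02
Charity payroll deduction: $319.80
Total deductions = $298.87 + $675.02 + $317.66 + $298.87 + $193.02 + $319.80 = $2103.24
Net pay = $4269.56 − $2103.24 = $2166.32

$2166.32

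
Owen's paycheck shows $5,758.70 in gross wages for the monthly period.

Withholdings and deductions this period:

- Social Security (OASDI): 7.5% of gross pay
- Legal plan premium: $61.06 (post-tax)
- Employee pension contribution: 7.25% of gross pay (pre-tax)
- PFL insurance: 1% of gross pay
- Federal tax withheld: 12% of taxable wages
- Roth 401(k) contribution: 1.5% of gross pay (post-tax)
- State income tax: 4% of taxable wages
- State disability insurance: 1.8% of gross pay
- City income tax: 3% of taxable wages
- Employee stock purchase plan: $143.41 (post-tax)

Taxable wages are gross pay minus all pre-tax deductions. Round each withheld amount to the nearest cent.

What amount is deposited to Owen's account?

$3,442.36

Employee pension contribution: $5,758.70 × 0.0725 = $417.51
Taxable wages = $5,758.70 − $417.51 = $5,341.19
City income tax: $5,341.19 × 0.03 = $160.24
Federal tax withheld: $5,341.19 × 0.12 = $640.94
State income tax: $5,341.19 × 0.04 = $213.65
Social Security (OASDI): $5,758.70 × 0.075 = $431.90
PFL insurance: $5,758.70 × 0.01 = $57.59
State disability insurance: $5,758.70 × 0.018 = $103.66
Legal plan premium: $61.06
Employee stock purchase plan: $143.41
Roth 401(k) contribution: $5,758.70 × 0.015 = $86.38
Total deductions = $417.51 + $160.24 + $640.94 + $213.65 + $431.90 + $57.59 + $103.66 + $61.06 + $143.41 + $86.38 = $2,316.34
Net pay = $5,758.70 − $2,316.34 = $3,442.36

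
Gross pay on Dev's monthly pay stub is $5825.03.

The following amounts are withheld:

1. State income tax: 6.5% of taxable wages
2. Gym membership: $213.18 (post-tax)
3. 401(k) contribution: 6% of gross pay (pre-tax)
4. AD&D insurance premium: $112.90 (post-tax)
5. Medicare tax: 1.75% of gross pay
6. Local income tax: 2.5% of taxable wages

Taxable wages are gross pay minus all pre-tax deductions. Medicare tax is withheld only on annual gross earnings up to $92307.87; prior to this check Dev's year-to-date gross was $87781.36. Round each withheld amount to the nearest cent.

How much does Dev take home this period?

401(k) contribution: $5825.03 × 0.06 = $349.50
Taxable wages = $5825.03 − $349.50 = $5475.53
Local income tax: $5475.53 × 0.025 = $136.89
State income tax: $5475.53 × 0.065 = $355.91
Medicare tax: only $92307.87 − $87781.36 = $4526.51 of this check is subject → $4526.51 × 0.0175 = $79.21
Gym membership: $213.18
AD&D insurance premium: $112.90
Total deductions = $349.50 + $136.89 + $355.91 + $79.21 + $213.18 + $112.90 = $1247.59
Net pay = $5825.03 − $1247.59 = $4577.44

$4577.44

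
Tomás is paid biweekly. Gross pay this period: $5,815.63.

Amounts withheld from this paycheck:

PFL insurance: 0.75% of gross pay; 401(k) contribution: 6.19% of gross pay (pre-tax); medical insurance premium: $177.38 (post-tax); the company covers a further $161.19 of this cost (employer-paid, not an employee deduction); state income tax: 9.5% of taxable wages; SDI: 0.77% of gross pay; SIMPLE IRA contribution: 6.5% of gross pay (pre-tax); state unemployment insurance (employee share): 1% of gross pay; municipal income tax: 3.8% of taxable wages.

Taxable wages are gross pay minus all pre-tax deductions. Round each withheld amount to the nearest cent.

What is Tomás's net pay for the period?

$4,078.36

SIMPLE IRA contribution: $5,815.63 × 0.065 = $378.02
401(k) contribution: $5,815.63 × 0.0619 = $359.99
Pre-tax total = $378.02 + $359.99 = $738.01
Taxable wages = $5,815.63 − $738.01 = $5,077.62
Municipal income tax: $5,077.62 × 0.038 = $192.95
State income tax: $5,077.62 × 0.095 = $482.37
PFL insurance: $5,815.63 × 0.0075 = $43.62
SDI: $5,815.63 × 0.0077 = $44.78
State unemployment insurance (employee share): $5,815.63 × 0.01 = $58.16
Medical insurance premium: $177.38
(Employer's $161.19 toward medical insurance premium is not withheld from the employee.)
Total deductions = $378.02 + $359.99 + $192.95 + $482.37 + $43.62 + $44.78 + $58.16 + $177.38 = $1,737.27
Net pay = $5,815.63 − $1,737.27 = $4,078.36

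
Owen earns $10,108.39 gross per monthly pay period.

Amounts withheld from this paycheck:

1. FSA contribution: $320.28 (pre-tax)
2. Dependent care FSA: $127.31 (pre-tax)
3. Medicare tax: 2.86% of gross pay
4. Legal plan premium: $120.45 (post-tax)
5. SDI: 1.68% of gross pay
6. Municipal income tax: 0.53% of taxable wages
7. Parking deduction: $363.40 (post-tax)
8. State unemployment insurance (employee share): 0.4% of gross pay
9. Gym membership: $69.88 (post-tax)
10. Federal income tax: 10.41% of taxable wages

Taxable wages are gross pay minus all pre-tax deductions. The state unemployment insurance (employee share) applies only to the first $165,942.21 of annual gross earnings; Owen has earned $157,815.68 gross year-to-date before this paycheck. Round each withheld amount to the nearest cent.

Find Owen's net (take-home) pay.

$7,558.75

FSA contribution: $320.28
Dependent care FSA: $127.31
Pre-tax total = $320.28 + $127.31 = $447.59
Taxable wages = $10,108.39 − $447.59 = $9,660.80
Municipal income tax: $9,660.80 × 0.0053 = $51.20
Federal income tax: $9,660.80 × 0.1041 = $1,005.69
State unemployment insurance (employee share): only $165,942.21 − $157,815.68 = $8,126.53 of this check is subject → $8,126.53 × 0.004 = $32.51
Medicare tax: $10,108.39 × 0.0286 = $289.10
SDI: $10,108.39 × 0.0168 = $169.82
Parking deduction: $363.40
Gym membership: $69.88
Legal plan premium: $120.45
Total deductions = $320.28 + $127.31 + $51.20 + $1,005.69 + $32.51 + $289.10 + $169.82 + $363.40 + $69.88 + $120.45 = $2,549.64
Net pay = $10,108.39 − $2,549.64 = $7,558.75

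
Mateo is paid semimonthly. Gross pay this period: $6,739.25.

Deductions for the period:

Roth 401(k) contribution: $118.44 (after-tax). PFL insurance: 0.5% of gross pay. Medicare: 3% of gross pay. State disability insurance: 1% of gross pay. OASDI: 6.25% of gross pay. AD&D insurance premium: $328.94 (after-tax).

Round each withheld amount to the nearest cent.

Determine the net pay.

$5,567.40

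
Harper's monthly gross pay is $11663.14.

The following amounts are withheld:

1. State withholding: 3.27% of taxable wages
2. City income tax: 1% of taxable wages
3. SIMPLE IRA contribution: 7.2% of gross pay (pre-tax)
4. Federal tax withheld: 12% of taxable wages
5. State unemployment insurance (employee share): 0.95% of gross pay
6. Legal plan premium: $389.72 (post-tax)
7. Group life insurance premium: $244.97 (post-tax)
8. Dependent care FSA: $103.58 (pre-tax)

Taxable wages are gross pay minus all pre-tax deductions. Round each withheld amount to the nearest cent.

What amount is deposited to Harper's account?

$8230.20

Dependent care FSA: $103.58
SIMPLE IRA contribution: $11663.14 × 0.072 = $839.75
Pre-tax total = $103.58 + $839.75 = $943.33
Taxable wages = $11663.14 − $943.33 = $10719.81
City income tax: $10719.81 × 0.01 = $107.20
State withholding: $10719.81 × 0.0327 = $350.54
Federal tax withheld: $10719.81 × 0.12 = $1286.38
State unemployment insurance (employee share): $11663.14 × 0.0095 = $110.80
Legal plan premium: $389.72
Group life insurance premium: $244.97
Total deductions = $103.58 + $839.75 + $107.20 + $350.54 + $1286.38 + $110.80 + $389.72 + $244.97 = $3432.94
Net pay = $11663.14 − $3432.94 = $8230.20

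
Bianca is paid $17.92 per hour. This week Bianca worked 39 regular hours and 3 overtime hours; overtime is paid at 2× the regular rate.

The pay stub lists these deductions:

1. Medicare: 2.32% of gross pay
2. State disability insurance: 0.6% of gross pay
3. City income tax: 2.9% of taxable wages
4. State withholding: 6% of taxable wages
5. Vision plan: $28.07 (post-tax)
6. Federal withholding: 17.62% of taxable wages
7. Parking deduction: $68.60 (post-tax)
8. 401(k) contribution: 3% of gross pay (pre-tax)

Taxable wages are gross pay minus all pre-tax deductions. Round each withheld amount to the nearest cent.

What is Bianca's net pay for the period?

Regular pay: 39 × $17.92 = $698.88
Overtime pay: 3 × $17.92 × 2 = $107.52
Gross pay = $698.88 + $107.52 = $806.40
401(k) contribution: $806.40 × 0.03 = $24.19
Taxable wages = $806.40 − $24.19 = $782.21
Federal withholding: $782.21 × 0.1762 = $137.83
State withholding: $782.21 × 0.06 = $46.93
City income tax: $782.21 × 0.029 = $22.68
State disability insurance: $806.40 × 0.006 = $4.84
Medicare: $806.40 × 0.0232 = $18.71
Parking deduction: $68.60
Vision plan: $28.07
Total deductions = $24.19 + $137.83 + $46.93 + $22.68 + $4.84 + $18.71 + $68.60 + $28.07 = $351.85
Net pay = $806.40 − $351.85 = $454.55

$454.55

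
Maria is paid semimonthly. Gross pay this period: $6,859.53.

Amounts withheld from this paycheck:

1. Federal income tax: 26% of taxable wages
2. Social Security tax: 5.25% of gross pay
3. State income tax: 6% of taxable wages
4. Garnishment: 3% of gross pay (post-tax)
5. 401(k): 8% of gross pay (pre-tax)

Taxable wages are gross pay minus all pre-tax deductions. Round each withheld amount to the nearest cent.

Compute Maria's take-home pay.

401(k): $6,859.53 × 0.08 = $548.76
Taxable wages = $6,859.53 − $548.76 = $6,310.77
State income tax: $6,310.77 × 0.06 = $378.65
Federal income tax: $6,310.77 × 0.26 = $1,640.80
Social Security tax: $6,859.53 × 0.0525 = $360.13
Garnishment: $6,859.53 × 0.03 = $205.79
Total deductions = $548.76 + $378.65 + $1,640.80 + $360.13 + $205.79 = $3,134.13
Net pay = $6,859.53 − $3,134.13 = $3,725.40

$3,725.40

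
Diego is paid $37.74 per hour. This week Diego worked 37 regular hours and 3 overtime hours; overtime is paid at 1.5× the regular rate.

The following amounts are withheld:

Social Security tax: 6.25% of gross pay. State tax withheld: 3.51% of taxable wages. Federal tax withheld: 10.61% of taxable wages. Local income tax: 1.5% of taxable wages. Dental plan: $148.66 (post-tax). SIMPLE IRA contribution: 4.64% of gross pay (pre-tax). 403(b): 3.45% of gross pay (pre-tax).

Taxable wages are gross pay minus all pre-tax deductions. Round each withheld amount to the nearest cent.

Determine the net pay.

Regular pay: 37 × $37.74 = $1396.38
Overtime pay: 3 × $37.74 × 1.5 = $169.83
Gross pay = $1396.38 + $169.83 = $1566.21
403(b): $1566.21 × 0.0345 = $54.03
SIMPLE IRA contribution: $1566.21 × 0.0464 = $72.67
Pre-tax total = $54.03 + $72.67 = $126.70
Taxable wages = $1566.21 − $126.70 = $1439.51
Federal tax withheld: $1439.51 × 0.1061 = $152.73
State tax withheld: $1439.51 × 0.0351 = $50.53
Local income tax: $1439.51 × 0.015 = $21.59
Social Security tax: $1566.21 × 0.0625 = $97.89
Dental plan: $148.66
Total deductions = $54.03 + $72.67 + $152.73 + $50.53 + $21.59 + $97.89 + $148.66 = $598.10
Net pay = $1566.21 − $598.10 = $968.11

$968.11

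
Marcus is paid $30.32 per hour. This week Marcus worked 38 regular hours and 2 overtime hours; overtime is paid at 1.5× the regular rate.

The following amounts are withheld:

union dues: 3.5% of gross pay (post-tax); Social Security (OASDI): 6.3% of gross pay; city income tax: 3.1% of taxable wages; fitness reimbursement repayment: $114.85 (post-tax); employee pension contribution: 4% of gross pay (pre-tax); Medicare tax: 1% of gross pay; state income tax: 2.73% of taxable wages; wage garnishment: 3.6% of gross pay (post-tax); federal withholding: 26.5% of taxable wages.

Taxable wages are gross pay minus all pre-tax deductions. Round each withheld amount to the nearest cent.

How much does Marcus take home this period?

$513.71

Regular pay: 38 × $30.32 = $1,152.16
Overtime pay: 2 × $30.32 × 1.5 = $90.96
Gross pay = $1,152.16 + $90.96 = $1,243.12
Employee pension contribution: $1,243.12 × 0.04 = $49.72
Taxable wages = $1,243.12 − $49.72 = $1,193.40
State income tax: $1,193.40 × 0.0273 = $32.58
Federal withholding: $1,193.40 × 0.265 = $316.25
City income tax: $1,193.40 × 0.031 = $37.00
Social Security (OASDI): $1,243.12 × 0.063 = $78.32
Medicare tax: $1,243.12 × 0.01 = $12.43
Fitness reimbursement repayment: $114.85
Wage garnishment: $1,243.12 × 0.036 = $44.75
Union dues: $1,243.12 × 0.035 = $43.51
Total deductions = $49.72 + $32.58 + $316.25 + $37.00 + $78.32 + $12.43 + $114.85 + $44.75 + $43.51 = $729.41
Net pay = $1,243.12 − $729.41 = $513.71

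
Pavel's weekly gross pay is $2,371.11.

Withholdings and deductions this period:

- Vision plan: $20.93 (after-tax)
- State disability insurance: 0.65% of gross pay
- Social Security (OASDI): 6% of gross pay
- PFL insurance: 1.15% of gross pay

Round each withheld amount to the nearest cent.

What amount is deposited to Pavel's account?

$2,165.23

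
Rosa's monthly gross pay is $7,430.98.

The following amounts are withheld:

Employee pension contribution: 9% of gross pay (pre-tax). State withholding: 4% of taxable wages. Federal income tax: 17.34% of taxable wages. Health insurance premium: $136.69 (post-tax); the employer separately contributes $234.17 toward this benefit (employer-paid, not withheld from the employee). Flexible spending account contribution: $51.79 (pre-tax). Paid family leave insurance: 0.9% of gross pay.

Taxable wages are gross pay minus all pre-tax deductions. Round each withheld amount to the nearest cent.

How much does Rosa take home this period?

Flexible spending account contribution: $51.79
Employee pension contribution: $7,430.98 × 0.09 = $668.79
Pre-tax total = $51.79 + $668.79 = $720.58
Taxable wages = $7,430.98 − $720.58 = $6,710.40
Federal income tax: $6,710.40 × 0.1734 = $1,163.58
State withholding: $6,710.40 × 0.04 = $268.42
Paid family leave insurance: $7,430.98 × 0.009 = $66.88
Health insurance premium: $136.69
(Employer's $234.17 toward health insurance premium is not withheld from the employee.)
Total deductions = $51.79 + $668.79 + $1,163.58 + $268.42 + $66.88 + $136.69 = $2,356.15
Net pay = $7,430.98 − $2,356.15 = $5,074.83

$5,074.83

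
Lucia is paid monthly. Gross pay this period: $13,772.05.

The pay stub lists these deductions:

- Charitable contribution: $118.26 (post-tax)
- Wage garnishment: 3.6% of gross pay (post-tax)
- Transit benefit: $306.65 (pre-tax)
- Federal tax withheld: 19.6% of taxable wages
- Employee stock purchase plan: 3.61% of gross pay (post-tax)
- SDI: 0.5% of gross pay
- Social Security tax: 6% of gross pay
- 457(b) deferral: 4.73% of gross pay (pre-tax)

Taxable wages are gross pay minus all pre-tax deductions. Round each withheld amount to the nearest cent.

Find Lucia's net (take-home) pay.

$8,296.04

Transit benefit: $306.65
457(b) deferral: $13,772.05 × 0.0473 = $651.42
Pre-tax total = $306.65 + $651.42 = $958.07
Taxable wages = $13,772.05 − $958.07 = $12,813.98
Federal tax withheld: $12,813.98 × 0.196 = $2,511.54
Social Security tax: $13,772.05 × 0.06 = $826.32
SDI: $13,772.05 × 0.005 = $68.86
Employee stock purchase plan: $13,772.05 × 0.0361 = $497.17
Charitable contribution: $118.26
Wage garnishment: $13,772.05 × 0.036 = $495.79
Total deductions = $306.65 + $651.42 + $2,511.54 + $826.32 + $68.86 + $497.17 + $118.26 + $495.79 = $5,476.01
Net pay = $13,772.05 − $5,476.01 = $8,296.04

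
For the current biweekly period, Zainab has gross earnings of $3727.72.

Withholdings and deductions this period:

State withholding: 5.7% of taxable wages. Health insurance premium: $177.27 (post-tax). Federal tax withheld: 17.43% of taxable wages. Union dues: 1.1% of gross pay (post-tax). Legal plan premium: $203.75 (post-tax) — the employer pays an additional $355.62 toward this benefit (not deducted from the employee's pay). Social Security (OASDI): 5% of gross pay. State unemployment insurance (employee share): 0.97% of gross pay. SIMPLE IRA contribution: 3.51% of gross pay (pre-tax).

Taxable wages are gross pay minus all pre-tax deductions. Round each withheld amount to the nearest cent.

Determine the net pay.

$2120.35

SIMPLE IRA contribution: $3727.72 × 0.0351 = $130.84
Taxable wages = $3727.72 − $130.84 = $3596.88
State withholding: $3596.88 × 0.057 = $205.02
Federal tax withheld: $3596.88 × 0.1743 = $626.94
State unemployment insurance (employee share): $3727.72 × 0.0097 = $36.16
Social Security (OASDI): $3727.72 × 0.05 = $186.39
Legal plan premium: $203.75
Health insurance premium: $177.27
Union dues: $3727.72 × 0.011 = $41.00
(Employer's $355.62 toward legal plan premium is not withheld from the employee.)
Total deductions = $130.84 + $205.02 + $626.94 + $36.16 + $186.39 + $203.75 + $177.27 + $41.00 = $1607.37
Net pay = $3727.72 − $1607.37 = $2120.35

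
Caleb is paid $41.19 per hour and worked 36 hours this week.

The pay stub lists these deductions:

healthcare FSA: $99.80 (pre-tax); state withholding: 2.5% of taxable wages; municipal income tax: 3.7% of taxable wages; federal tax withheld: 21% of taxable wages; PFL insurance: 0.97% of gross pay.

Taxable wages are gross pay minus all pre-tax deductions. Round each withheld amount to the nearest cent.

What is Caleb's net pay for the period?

Gross pay: 36 × $41.19 = $1482.84
Healthcare FSA: $99.80
Taxable wages = $1482.84 − $99.80 = $1383.04
State withholding: $1383.04 × 0.025 = $34.58
Federal tax withheld: $1383.04 × 0.21 = $290.44
Municipal income tax: $1383.04 × 0.037 = $51.17
PFL insurance: $1482.84 × 0.0097 = $14.38
Total deductions = $99.80 + $34.58 + $290.44 + $51.17 + $14.38 = $490.37
Net pay = $1482.84 − $490.37 = $992.47

$992.47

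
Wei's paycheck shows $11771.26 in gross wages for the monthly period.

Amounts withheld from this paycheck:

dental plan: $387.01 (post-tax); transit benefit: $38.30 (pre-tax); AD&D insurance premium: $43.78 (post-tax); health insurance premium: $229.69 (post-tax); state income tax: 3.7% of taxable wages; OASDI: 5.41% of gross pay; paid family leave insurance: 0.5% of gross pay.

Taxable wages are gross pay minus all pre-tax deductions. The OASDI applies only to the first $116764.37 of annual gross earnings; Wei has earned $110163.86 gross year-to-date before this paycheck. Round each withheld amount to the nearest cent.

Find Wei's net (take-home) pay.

Transit benefit: $38.30
Taxable wages = $11771.26 − $38.30 = $11732.96
State income tax: $11732.96 × 0.037 = $434.12
OASDI: only $116764.37 − $110163.86 = $6600.51 of this check is subject → $6600.51 × 0.0541 = $357.09
Paid family leave insurance: $11771.26 × 0.005 = $58.86
AD&D insurance premium: $43.78
Health insurance premium: $229.69
Dental plan: $387.01
Total deductions = $38.30 + $434.12 + $357.09 + $58.86 + $43.78 + $229.69 + $387.01 = $1548.85
Net pay = $11771.26 − $1548.85 = $10222.41

$10222.41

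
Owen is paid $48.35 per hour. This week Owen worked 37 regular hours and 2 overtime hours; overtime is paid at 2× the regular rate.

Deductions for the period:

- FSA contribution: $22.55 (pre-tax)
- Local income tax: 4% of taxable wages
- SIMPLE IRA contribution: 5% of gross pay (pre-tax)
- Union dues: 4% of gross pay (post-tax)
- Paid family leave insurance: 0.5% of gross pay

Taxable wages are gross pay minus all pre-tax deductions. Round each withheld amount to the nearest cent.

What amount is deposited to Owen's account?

$1,697.05

Regular pay: 37 × $48.35 = $1,788.95
Overtime pay: 2 × $48.35 × 2 = $193.40
Gross pay = $1,788.95 + $193.40 = $1,982.35
SIMPLE IRA contribution: $1,982.35 × 0.05 = $99.12
FSA contribution: $22.55
Pre-tax total = $99.12 + $22.55 = $121.67
Taxable wages = $1,982.35 − $121.67 = $1,860.68
Local income tax: $1,860.68 × 0.04 = $74.43
Paid family leave insurance: $1,982.35 × 0.005 = $9.91
Union dues: $1,982.35 × 0.04 = $79.29
Total deductions = $99.12 + $22.55 + $74.43 + $9.91 + $79.29 = $285.30
Net pay = $1,982.35 − $285.30 = $1,697.05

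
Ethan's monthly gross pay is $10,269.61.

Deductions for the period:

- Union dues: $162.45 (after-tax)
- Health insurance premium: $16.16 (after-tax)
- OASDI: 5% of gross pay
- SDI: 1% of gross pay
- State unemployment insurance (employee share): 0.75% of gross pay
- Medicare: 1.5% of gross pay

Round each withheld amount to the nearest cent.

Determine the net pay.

$9,243.76

OASDI: $10,269.61 × 0.05 = $513.48
State unemployment insurance (employee share): $10,269.61 × 0.0075 = $77.02
SDI: $10,269.61 × 0.01 = $102.70
Medicare: $10,269.61 × 0.015 = $154.04
Union dues: $162.45
Health insurance premium: $16.16
Total deductions = $513.48 + $77.02 + $102.70 + $154.04 + $162.45 + $16.16 = $1,025.85
Net pay = $10,269.61 − $1,025.85 = $9,243.76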